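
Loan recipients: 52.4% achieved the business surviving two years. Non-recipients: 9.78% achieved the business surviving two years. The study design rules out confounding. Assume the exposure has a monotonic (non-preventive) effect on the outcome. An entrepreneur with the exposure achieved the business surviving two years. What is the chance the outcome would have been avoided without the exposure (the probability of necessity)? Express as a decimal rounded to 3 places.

p₁ = 0.524, p₀ = 0.0978.
Under exogeneity and monotonicity, PN = (p₁ − p₀) / p₁.
PN = (0.524 − 0.0978) / 0.524 = 0.4262 / 0.524 ≈ 0.8134

PN ≈ 0.813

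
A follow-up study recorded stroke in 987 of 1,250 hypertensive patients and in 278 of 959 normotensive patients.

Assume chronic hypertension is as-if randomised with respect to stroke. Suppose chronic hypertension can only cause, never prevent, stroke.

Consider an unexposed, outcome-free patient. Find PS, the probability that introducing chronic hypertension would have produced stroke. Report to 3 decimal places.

PS ≈ 0.704

p₁ = P(outcome | exposed) = 987/1250 = 0.7896
p₀ = P(outcome | unexposed) = 278/959 = 0.28989
Under exogeneity and monotonicity, PS = (p₁ − p₀) / (1 − p₀).
PS = (0.7896 − 0.28989) / (1 − 0.28989) = 0.49971 / 0.71011 ≈ 0.7037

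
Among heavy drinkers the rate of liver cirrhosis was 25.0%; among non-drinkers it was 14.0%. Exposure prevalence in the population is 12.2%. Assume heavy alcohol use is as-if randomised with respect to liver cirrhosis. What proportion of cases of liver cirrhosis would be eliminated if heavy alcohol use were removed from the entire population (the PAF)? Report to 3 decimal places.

PAF ≈ 0.087

p₁ = 0.25, p₀ = 0.14.
Overall risk P(Y=1) = π·p₁ + (1−π)·p₀ = 0.122×0.25 + 0.878×0.14 = 0.15342.
Under exogeneity, PAF = [P(Y=1) − p₀] / P(Y=1).
PAF = (0.15342 − 0.14) / 0.15342 ≈ 0.0875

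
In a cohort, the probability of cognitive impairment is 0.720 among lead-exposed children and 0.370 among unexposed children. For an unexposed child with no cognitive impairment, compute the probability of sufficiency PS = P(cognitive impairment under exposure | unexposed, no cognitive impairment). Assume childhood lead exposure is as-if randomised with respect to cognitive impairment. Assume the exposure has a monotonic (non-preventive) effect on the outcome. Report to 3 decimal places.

Let p₁ = 0.72, p₀ = 0.37.
Under exogeneity and monotonicity, PS = (p₁ − p₀) / (1 − p₀).
PS = (0.72 − 0.37) / (1 − 0.37) = 0.35 / 0.63 ≈ 0.5556

PS ≈ 0.556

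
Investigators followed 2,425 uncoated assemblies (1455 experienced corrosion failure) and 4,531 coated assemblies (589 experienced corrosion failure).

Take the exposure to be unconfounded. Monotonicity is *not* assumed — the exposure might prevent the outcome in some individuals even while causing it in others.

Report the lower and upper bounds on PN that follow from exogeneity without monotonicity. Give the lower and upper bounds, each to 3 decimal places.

0.783 ≤ PN ≤ 1.000

p₁ = P(outcome | exposed) = 1455/2425 = 0.6
p₀ = P(outcome | unexposed) = 589/4531 = 0.12999
Under exogeneity alone the bounds on PN are max{0,(p₁−p₀)/p₁} ≤ PN ≤ min{1,(1−p₀)/p₁}.
  lower = (p₁ − p₀)/p₁ = 0.47001 / 0.6 ≈ 0.7833
  upper = min{1, (1 − p₀)/p₁} = 0.87001 / 0.6 ≈ 1.4500 → capped at 1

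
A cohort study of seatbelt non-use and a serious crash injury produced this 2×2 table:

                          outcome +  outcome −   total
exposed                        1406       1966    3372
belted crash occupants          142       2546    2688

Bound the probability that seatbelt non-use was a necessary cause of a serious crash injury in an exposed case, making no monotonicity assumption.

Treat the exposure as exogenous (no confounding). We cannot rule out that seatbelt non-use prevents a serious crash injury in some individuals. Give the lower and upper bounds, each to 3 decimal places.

0.873 ≤ PN ≤ 1.000

p₁ = P(outcome | exposed) = 1406/3372 = 0.41696
p₀ = P(outcome | unexposed) = 142/2688 = 0.052827
Under exogeneity alone the bounds on PN are max{0,(p₁−p₀)/p₁} ≤ PN ≤ min{1,(1−p₀)/p₁}.
  lower = (p₁ − p₀)/p₁ = 0.36414 / 0.41696 ≈ 0.8733
  upper = min{1, (1 − p₀)/p₁} = 0.94717 / 0.41696 ≈ 2.2716 → capped at 1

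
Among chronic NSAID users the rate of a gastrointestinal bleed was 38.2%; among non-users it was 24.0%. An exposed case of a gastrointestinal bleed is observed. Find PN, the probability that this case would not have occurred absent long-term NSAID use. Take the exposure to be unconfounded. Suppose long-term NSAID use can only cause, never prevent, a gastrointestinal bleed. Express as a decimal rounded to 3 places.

p₁ = 0.382, p₀ = 0.24.
Under exogeneity and monotonicity, PN = (p₁ − p₀) / p₁.
PN = (0.382 − 0.24) / 0.382 = 0.142 / 0.382 ≈ 0.3717

PN ≈ 0.372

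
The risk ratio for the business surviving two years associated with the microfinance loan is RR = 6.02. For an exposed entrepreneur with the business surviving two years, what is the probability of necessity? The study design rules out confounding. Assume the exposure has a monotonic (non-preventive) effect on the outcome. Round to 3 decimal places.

PN ≈ 0.834

Under exogeneity and monotonicity, PN = (RR − 1) / RR = 1 − 1/RR.
PN = (6.02 − 1) / 6.02 = 5.02 / 6.02 ≈ 0.8339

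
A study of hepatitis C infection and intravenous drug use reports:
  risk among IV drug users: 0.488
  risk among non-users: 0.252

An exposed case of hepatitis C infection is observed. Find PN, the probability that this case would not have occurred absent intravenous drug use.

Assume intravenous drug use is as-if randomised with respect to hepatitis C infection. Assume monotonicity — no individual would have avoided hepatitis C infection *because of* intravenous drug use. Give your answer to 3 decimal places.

PN ≈ 0.484

Let p₁ = 0.488, p₀ = 0.252.
Under exogeneity and monotonicity, PN = (p₁ − p₀) / p₁.
PN = (0.488 − 0.252) / 0.488 = 0.236 / 0.488 ≈ 0.4836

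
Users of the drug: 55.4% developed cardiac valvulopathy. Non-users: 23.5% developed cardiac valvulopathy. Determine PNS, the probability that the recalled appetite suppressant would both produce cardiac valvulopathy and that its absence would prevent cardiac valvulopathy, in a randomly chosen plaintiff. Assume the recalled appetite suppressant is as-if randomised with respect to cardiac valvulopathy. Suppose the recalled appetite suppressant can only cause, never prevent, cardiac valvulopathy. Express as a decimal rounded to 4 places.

p₁ = 0.554, p₀ = 0.235.
Under exogeneity and monotonicity, PNS = p₁ − p₀.
PNS = 0.554 − 0.235 = 0.319

PNS ≈ 0.3190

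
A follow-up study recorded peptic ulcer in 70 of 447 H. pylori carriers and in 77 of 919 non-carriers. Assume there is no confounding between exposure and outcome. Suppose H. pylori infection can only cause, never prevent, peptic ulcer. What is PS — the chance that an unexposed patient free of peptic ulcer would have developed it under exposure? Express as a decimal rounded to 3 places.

p₁ = P(outcome | exposed) = 70/447 = 0.1566
p₀ = P(outcome | unexposed) = 77/919 = 0.083787
Under exogeneity and monotonicity, PS = (p₁ − p₀) / (1 − p₀).
PS = (0.1566 − 0.083787) / (1 − 0.083787) = 0.072813 / 0.91621 ≈ 0.0795

PS ≈ 0.079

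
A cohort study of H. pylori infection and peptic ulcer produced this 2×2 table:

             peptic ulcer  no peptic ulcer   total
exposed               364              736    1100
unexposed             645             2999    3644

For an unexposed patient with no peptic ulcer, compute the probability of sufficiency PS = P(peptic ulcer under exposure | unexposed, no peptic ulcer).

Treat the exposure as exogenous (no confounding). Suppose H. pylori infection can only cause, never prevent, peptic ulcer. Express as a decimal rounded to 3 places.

PS ≈ 0.187

p₁ = P(outcome | exposed) = 364/1100 = 0.33091
p₀ = P(outcome | unexposed) = 645/3644 = 0.177
Under exogeneity and monotonicity, PS = (p₁ − p₀) / (1 − p₀).
PS = (0.33091 − 0.177) / (1 − 0.177) = 0.15391 / 0.823 ≈ 0.1870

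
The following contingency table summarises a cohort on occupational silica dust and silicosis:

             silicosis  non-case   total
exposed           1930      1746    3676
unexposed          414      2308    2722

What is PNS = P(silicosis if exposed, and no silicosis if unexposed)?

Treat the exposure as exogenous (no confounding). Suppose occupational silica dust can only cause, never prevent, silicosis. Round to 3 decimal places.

p₁ = P(outcome | exposed) = 1930/3676 = 0.52503
p₀ = P(outcome | unexposed) = 414/2722 = 0.15209
Under exogeneity and monotonicity, PNS = p₁ − p₀.
PNS = 0.52503 − 0.15209 = 0.37293

PNS ≈ 0.373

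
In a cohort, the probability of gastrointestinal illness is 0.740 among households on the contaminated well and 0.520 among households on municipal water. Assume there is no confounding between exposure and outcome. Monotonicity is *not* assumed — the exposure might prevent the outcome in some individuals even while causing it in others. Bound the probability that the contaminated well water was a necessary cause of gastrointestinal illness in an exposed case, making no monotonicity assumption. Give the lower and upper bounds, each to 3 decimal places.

0.297 ≤ PN ≤ 0.649

Let p₁ = 0.74, p₀ = 0.52.
Under exogeneity alone the bounds on PN are max{0,(p₁−p₀)/p₁} ≤ PN ≤ min{1,(1−p₀)/p₁}.
  lower = (p₁ − p₀)/p₁ = 0.22 / 0.74 ≈ 0.2973
  upper = min{1, (1 − p₀)/p₁} = 0.48 / 0.74 ≈ 0.6486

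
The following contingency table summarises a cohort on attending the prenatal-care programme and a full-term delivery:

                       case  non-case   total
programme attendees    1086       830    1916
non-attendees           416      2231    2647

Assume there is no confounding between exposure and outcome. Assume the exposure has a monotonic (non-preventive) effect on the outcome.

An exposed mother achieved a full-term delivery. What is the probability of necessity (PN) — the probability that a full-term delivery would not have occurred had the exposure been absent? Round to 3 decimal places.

PN ≈ 0.723

p₁ = P(outcome | exposed) = 1086/1916 = 0.56681
p₀ = P(outcome | unexposed) = 416/2647 = 0.15716
Under exogeneity and monotonicity, PN = (p₁ − p₀) / p₁.
PN = (0.56681 − 0.15716) / 0.56681 = 0.40965 / 0.56681 ≈ 0.7227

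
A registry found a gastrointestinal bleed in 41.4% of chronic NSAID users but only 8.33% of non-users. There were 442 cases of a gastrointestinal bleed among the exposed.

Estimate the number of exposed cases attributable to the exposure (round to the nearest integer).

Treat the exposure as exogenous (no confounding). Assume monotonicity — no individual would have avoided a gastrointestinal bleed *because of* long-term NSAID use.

about 353 cases

p₁ = 0.414, p₀ = 0.0833.
PN = (p₁ − p₀)/p₁ = (0.414 − 0.0833) / 0.414 ≈ 0.79879.
Attributable cases ≈ PN × (exposed cases) = 0.79879 × 442 ≈ 353.07.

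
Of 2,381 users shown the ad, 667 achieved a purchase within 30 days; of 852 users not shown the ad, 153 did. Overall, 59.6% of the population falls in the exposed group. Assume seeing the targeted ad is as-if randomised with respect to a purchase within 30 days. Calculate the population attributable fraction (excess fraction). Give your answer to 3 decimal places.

PAF ≈ 0.250

p₁ = P(outcome | exposed) = 667/2381 = 0.28013
p₀ = P(outcome | unexposed) = 153/852 = 0.17958
Overall risk P(Y=1) = π·p₁ + (1−π)·p₀ = 0.596×0.28013 + 0.404×0.17958 = 0.23951.
Under exogeneity, PAF = [P(Y=1) − p₀] / P(Y=1).
PAF = (0.23951 − 0.17958) / 0.23951 ≈ 0.2502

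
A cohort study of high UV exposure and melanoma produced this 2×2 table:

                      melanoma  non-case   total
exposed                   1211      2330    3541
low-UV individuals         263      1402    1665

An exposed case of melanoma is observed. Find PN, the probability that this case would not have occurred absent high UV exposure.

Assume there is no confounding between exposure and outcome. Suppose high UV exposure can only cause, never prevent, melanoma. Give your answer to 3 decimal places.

PN ≈ 0.538

p₁ = P(outcome | exposed) = 1211/3541 = 0.34199
p₀ = P(outcome | unexposed) = 263/1665 = 0.15796
Under exogeneity and monotonicity, PN = (p₁ − p₀)/p₁.
PN = (0.34199 − 0.15796) / 0.34199 ≈ 0.5381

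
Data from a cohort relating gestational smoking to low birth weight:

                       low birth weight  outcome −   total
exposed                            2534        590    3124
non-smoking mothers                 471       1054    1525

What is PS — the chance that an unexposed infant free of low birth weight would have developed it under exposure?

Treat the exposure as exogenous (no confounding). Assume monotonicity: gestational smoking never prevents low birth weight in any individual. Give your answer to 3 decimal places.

p₁ = P(outcome | exposed) = 2534/3124 = 0.81114
p₀ = P(outcome | unexposed) = 471/1525 = 0.30885
Under exogeneity and monotonicity, PS = (p₁ − p₀)/(1 − p₀).
PS = (0.81114 − 0.30885) / 0.69115 ≈ 0.7267

PS ≈ 0.727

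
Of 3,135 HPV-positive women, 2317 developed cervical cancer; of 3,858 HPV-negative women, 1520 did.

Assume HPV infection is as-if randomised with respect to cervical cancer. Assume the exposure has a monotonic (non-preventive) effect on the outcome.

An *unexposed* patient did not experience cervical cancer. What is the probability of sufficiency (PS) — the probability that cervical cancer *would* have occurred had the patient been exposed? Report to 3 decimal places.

PS ≈ 0.569

p₁ = P(outcome | exposed) = 2317/3135 = 0.73907
p₀ = P(outcome | unexposed) = 1520/3858 = 0.39399
Under exogeneity and monotonicity, PS = (p₁ − p₀) / (1 − p₀).
PS = (0.73907 − 0.39399) / (1 − 0.39399) = 0.34509 / 0.60601 ≈ 0.5694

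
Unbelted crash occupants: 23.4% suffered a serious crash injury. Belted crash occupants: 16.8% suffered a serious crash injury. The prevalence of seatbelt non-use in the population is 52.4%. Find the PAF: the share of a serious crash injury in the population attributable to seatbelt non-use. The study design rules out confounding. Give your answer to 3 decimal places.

PAF ≈ 0.171

p₁ = 0.234, p₀ = 0.168.
Overall risk P(Y=1) = π·p₁ + (1−π)·p₀ = 0.524×0.234 + 0.476×0.168 = 0.20258.
Under exogeneity, PAF = [P(Y=1) − p₀] / P(Y=1).
PAF = (0.20258 − 0.168) / 0.20258 ≈ 0.1707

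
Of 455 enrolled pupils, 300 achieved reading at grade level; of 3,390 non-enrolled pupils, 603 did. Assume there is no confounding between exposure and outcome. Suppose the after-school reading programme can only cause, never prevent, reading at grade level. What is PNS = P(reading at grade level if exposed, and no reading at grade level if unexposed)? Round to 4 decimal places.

PNS ≈ 0.4815

p₁ = P(outcome | exposed) = 300/455 = 0.65934
p₀ = P(outcome | unexposed) = 603/3390 = 0.17788
Under exogeneity and monotonicity, PNS = p₁ − p₀.
PNS = 0.65934 − 0.17788 = 0.48146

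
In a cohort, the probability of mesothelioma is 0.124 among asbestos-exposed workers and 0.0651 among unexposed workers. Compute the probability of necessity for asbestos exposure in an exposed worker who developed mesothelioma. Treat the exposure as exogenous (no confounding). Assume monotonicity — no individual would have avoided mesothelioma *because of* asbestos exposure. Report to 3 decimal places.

Let p₁ = 0.124, p₀ = 0.0651.
Under exogeneity and monotonicity, PN = (p₁ − p₀) / p₁.
PN = (0.124 − 0.0651) / 0.124 = 0.0589 / 0.124 ≈ 0.4750

PN ≈ 0.475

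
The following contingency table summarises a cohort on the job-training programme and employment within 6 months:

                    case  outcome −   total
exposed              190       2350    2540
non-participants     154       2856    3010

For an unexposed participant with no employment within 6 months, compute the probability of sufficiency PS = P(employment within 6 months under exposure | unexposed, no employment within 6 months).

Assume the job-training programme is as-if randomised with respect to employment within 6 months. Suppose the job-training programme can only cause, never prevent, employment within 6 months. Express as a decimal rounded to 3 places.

p₁ = P(outcome | exposed) = 190/2540 = 0.074803
p₀ = P(outcome | unexposed) = 154/3010 = 0.051163
Under exogeneity and monotonicity, PS = (p₁ − p₀)/(1 − p₀).
PS = (0.074803 − 0.051163) / 0.94884 ≈ 0.0249

PS ≈ 0.025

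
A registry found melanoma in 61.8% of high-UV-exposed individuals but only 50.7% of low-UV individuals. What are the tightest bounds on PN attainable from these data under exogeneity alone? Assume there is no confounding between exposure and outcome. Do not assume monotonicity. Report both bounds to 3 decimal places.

0.180 ≤ PN ≤ 0.798

p₁ = 0.618, p₀ = 0.507.
Under exogeneity alone the bounds on PN are max{0,(p₁−p₀)/p₁} ≤ PN ≤ min{1,(1−p₀)/p₁}.
  lower = (p₁ − p₀)/p₁ = 0.111 / 0.618 ≈ 0.1796
  upper = min{1, (1 − p₀)/p₁} = 0.493 / 0.618 ≈ 0.7977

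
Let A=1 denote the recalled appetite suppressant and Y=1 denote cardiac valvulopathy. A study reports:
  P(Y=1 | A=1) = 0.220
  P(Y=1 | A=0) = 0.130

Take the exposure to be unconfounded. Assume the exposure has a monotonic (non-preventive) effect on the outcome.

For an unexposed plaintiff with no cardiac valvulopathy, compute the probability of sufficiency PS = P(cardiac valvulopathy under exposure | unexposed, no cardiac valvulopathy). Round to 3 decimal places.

PS ≈ 0.103

Let p₁ = 0.22, p₀ = 0.13.
Under exogeneity and monotonicity, PS = (p₁ − p₀) / (1 − p₀).
PS = (0.22 − 0.13) / (1 − 0.13) = 0.09 / 0.87 ≈ 0.1034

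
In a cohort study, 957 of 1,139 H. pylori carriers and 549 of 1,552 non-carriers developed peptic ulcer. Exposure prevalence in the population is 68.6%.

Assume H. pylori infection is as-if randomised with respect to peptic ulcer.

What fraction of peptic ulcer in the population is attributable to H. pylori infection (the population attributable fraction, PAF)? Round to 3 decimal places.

p₁ = P(outcome | exposed) = 957/1139 = 0.84021
p₀ = P(outcome | unexposed) = 549/1552 = 0.35374
Overall risk P(Y=1) = π·p₁ + (1−π)·p₀ = 0.686×0.84021 + 0.314×0.35374 = 0.68746.
Under exogeneity, PAF = [P(Y=1) − p₀] / P(Y=1).
PAF = (0.68746 − 0.35374) / 0.68746 ≈ 0.4854

PAF ≈ 0.485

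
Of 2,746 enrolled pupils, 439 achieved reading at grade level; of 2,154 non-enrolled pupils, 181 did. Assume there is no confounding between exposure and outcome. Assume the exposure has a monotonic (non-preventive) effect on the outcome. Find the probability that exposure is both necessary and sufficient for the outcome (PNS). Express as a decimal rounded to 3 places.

p₁ = P(outcome | exposed) = 439/2746 = 0.15987
p₀ = P(outcome | unexposed) = 181/2154 = 0.08403
Under exogeneity and monotonicity, PNS = p₁ − p₀.
PNS = 0.15987 − 0.08403 = 0.075839

PNS ≈ 0.076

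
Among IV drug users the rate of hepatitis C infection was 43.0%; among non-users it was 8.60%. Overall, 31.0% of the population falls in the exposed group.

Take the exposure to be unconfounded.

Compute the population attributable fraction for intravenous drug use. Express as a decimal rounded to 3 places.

p₁ = 0.43, p₀ = 0.086.
Overall risk P(Y=1) = π·p₁ + (1−π)·p₀ = 0.31×0.43 + 0.69×0.086 = 0.19264.
Under exogeneity, PAF = [P(Y=1) − p₀] / P(Y=1).
PAF = (0.19264 − 0.086) / 0.19264 ≈ 0.5536

PAF ≈ 0.554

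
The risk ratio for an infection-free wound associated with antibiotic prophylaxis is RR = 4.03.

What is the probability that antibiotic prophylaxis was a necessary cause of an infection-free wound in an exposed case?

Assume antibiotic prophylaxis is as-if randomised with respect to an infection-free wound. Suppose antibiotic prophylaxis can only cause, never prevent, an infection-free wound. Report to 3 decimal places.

Under exogeneity and monotonicity, PN = (RR − 1) / RR = 1 − 1/RR.
PN = (4.03 − 1) / 4.03 = 3.03 / 4.03 ≈ 0.7519

PN ≈ 0.752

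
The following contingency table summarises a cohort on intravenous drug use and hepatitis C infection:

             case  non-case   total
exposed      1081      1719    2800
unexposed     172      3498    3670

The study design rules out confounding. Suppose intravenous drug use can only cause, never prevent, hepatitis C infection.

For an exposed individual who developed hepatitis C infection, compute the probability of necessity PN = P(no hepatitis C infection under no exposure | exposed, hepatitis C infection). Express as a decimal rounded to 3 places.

PN ≈ 0.879

p₁ = P(outcome | exposed) = 1081/2800 = 0.38607
p₀ = P(outcome | unexposed) = 172/3670 = 0.046866
Under exogeneity and monotonicity, PN = (p₁ − p₀)/p₁.
PN = (0.38607 − 0.046866) / 0.38607 ≈ 0.8786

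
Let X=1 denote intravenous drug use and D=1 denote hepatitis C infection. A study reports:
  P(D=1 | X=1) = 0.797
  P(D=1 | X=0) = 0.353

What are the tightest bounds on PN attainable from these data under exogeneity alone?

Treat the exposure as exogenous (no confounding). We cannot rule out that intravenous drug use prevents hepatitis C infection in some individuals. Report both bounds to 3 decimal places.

Let p₁ = 0.797, p₀ = 0.353.
Under exogeneity alone the bounds on PN are max{0,(p₁−p₀)/p₁} ≤ PN ≤ min{1,(1−p₀)/p₁}.
  lower = (p₁ − p₀)/p₁ = 0.444 / 0.797 ≈ 0.5571
  upper = min{1, (1 − p₀)/p₁} = 0.647 / 0.797 ≈ 0.8118

0.557 ≤ PN ≤ 0.812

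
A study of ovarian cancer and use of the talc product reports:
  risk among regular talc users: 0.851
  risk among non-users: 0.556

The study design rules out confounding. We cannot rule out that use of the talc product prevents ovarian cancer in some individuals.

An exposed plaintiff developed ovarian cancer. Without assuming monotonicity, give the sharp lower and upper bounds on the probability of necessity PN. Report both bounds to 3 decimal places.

0.347 ≤ PN ≤ 0.522

Let p₁ = 0.851, p₀ = 0.556.
Under exogeneity alone the bounds on PN are max{0,(p₁−p₀)/p₁} ≤ PN ≤ min{1,(1−p₀)/p₁}.
  lower = (p₁ − p₀)/p₁ = 0.295 / 0.851 ≈ 0.3467
  upper = min{1, (1 − p₀)/p₁} = 0.444 / 0.851 ≈ 0.5217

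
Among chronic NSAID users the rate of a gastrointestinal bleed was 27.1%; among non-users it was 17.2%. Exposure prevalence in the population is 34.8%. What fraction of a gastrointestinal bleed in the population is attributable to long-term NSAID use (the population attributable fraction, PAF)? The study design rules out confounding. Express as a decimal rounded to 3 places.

PAF ≈ 0.167

p₁ = 0.271, p₀ = 0.172.
Overall risk P(Y=1) = π·p₁ + (1−π)·p₀ = 0.348×0.271 + 0.652×0.172 = 0.20645.
Under exogeneity, PAF = [P(Y=1) − p₀] / P(Y=1).
PAF = (0.20645 − 0.172) / 0.20645 ≈ 0.1669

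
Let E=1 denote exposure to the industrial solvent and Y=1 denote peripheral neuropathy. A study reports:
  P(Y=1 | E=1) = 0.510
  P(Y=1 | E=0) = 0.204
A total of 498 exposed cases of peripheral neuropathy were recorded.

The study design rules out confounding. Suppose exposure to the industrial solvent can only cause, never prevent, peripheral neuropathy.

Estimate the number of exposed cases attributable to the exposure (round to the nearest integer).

about 299 cases

Let p₁ = 0.51, p₀ = 0.204.
PN = (p₁ − p₀)/p₁ = (0.51 − 0.204) / 0.51 ≈ 0.60000.
Attributable cases ≈ PN × (exposed cases) = 0.60000 × 498 ≈ 298.80.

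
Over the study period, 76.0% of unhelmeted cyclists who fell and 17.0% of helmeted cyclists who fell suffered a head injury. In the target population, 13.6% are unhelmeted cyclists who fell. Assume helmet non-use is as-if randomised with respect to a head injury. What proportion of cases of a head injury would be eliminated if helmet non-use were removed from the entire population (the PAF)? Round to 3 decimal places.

PAF ≈ 0.321

p₁ = 0.76, p₀ = 0.17.
Overall risk P(Y=1) = π·p₁ + (1−π)·p₀ = 0.136×0.76 + 0.864×0.17 = 0.25024.
Under exogeneity, PAF = [P(Y=1) − p₀] / P(Y=1).
PAF = (0.25024 − 0.17) / 0.25024 ≈ 0.3207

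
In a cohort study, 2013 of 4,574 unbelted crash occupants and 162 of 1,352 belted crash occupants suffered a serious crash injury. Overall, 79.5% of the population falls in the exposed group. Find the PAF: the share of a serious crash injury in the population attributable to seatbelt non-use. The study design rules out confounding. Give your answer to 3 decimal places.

p₁ = P(outcome | exposed) = 2013/4574 = 0.4401
p₀ = P(outcome | unexposed) = 162/1352 = 0.11982
Overall risk P(Y=1) = π·p₁ + (1−π)·p₀ = 0.795×0.4401 + 0.205×0.11982 = 0.37444.
Under exogeneity, PAF = [P(Y=1) − p₀] / P(Y=1).
PAF = (0.37444 − 0.11982) / 0.37444 ≈ 0.6800

PAF ≈ 0.680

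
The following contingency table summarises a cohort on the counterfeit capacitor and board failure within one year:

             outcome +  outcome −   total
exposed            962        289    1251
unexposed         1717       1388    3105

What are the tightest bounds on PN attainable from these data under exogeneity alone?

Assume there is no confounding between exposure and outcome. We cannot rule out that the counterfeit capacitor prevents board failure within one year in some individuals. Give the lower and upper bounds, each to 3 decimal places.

0.281 ≤ PN ≤ 0.581

p₁ = P(outcome | exposed) = 962/1251 = 0.76898
p₀ = P(outcome | unexposed) = 1717/3105 = 0.55298
Under exogeneity alone the bounds on PN are max{0,(p₁−p₀)/p₁} ≤ PN ≤ min{1,(1−p₀)/p₁}.
  lower = (p₁ − p₀)/p₁ = 0.21601 / 0.76898 ≈ 0.2809
  upper = min{1, (1 − p₀)/p₁} = 0.44702 / 0.76898 ≈ 0.5813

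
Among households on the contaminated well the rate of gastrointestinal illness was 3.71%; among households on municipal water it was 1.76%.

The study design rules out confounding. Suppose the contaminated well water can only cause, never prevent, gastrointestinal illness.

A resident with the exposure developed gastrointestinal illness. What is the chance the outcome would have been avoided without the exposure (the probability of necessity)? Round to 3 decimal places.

p₁ = 0.0371, p₀ = 0.0176.
Under exogeneity and monotonicity, PN = (p₁ − p₀) / p₁.
PN = (0.0371 − 0.0176) / 0.0371 = 0.0195 / 0.0371 ≈ 0.5256

PN ≈ 0.526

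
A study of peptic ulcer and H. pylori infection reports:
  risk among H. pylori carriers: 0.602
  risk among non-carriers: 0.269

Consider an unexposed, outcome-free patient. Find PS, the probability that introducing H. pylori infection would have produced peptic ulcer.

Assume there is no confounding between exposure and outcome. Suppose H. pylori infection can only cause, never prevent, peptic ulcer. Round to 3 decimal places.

Let p₁ = 0.602, p₀ = 0.269.
Under exogeneity and monotonicity, PS = (p₁ − p₀) / (1 − p₀).
PS = (0.602 − 0.269) / (1 − 0.269) = 0.333 / 0.731 ≈ 0.4555

PS ≈ 0.456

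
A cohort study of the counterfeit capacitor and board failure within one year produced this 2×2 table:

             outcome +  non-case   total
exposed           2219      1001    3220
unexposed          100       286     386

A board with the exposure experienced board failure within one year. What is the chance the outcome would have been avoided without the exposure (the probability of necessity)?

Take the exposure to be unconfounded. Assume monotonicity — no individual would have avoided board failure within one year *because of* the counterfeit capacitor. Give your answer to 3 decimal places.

PN ≈ 0.624

p₁ = P(outcome | exposed) = 2219/3220 = 0.68913
p₀ = P(outcome | unexposed) = 100/386 = 0.25907
Under exogeneity and monotonicity, PN = (p₁ − p₀) / p₁.
PN = (0.68913 − 0.25907) / 0.68913 = 0.43006 / 0.68913 ≈ 0.6241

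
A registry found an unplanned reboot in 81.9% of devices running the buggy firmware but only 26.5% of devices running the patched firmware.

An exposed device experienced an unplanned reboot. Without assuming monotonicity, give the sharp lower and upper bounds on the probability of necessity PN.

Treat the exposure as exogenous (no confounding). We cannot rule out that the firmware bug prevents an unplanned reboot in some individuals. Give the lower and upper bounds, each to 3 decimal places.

p₁ = 0.819, p₀ = 0.265.
Under exogeneity alone the bounds on PN are max{0,(p₁−p₀)/p₁} ≤ PN ≤ min{1,(1−p₀)/p₁}.
  lower = (p₁ − p₀)/p₁ = 0.554 / 0.819 ≈ 0.6764
  upper = min{1, (1 − p₀)/p₁} = 0.735 / 0.819 ≈ 0.8974

0.676 ≤ PN ≤ 0.897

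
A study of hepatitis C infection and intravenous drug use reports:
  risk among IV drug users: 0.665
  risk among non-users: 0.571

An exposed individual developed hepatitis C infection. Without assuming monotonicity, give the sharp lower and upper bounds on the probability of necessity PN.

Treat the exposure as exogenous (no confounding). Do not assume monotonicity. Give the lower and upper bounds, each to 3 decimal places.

0.141 ≤ PN ≤ 0.645

Let p₁ = 0.665, p₀ = 0.571.
Under exogeneity alone the bounds on PN are max{0,(p₁−p₀)/p₁} ≤ PN ≤ min{1,(1−p₀)/p₁}.
  lower = (p₁ − p₀)/p₁ = 0.094 / 0.665 ≈ 0.1414
  upper = min{1, (1 − p₀)/p₁} = 0.429 / 0.665 ≈ 0.6451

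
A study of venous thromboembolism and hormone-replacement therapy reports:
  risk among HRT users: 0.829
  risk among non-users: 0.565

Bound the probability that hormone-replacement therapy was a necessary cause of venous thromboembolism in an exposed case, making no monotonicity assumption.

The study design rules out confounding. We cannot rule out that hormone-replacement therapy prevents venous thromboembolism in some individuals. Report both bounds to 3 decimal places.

Let p₁ = 0.829, p₀ = 0.565.
Under exogeneity alone the bounds on PN are max{0,(p₁−p₀)/p₁} ≤ PN ≤ min{1,(1−p₀)/p₁}.
  lower = (p₁ − p₀)/p₁ = 0.264 / 0.829 ≈ 0.3185
  upper = min{1, (1 − p₀)/p₁} = 0.435 / 0.829 ≈ 0.5247

0.318 ≤ PN ≤ 0.525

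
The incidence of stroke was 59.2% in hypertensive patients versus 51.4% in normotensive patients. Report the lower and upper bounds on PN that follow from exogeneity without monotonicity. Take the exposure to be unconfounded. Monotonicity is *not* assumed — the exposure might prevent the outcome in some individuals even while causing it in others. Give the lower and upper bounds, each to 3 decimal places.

p₁ = 0.592, p₀ = 0.514.
Under exogeneity alone the bounds on PN are max{0,(p₁−p₀)/p₁} ≤ PN ≤ min{1,(1−p₀)/p₁}.
  lower = (p₁ − p₀)/p₁ = 0.078 / 0.592 ≈ 0.1318
  upper = min{1, (1 − p₀)/p₁} = 0.486 / 0.592 ≈ 0.8209

0.132 ≤ PN ≤ 0.821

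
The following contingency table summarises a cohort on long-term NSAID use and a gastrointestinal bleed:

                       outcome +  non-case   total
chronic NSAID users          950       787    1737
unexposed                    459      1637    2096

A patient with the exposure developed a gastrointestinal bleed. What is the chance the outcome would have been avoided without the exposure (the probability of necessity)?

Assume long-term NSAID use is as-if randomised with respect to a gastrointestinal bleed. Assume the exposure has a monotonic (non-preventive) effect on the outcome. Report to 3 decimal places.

p₁ = P(outcome | exposed) = 950/1737 = 0.54692
p₀ = P(outcome | unexposed) = 459/2096 = 0.21899
Under exogeneity and monotonicity, PN = (p₁ − p₀) / p₁.
PN = (0.54692 − 0.21899) / 0.54692 = 0.32793 / 0.54692 ≈ 0.5996

PN ≈ 0.600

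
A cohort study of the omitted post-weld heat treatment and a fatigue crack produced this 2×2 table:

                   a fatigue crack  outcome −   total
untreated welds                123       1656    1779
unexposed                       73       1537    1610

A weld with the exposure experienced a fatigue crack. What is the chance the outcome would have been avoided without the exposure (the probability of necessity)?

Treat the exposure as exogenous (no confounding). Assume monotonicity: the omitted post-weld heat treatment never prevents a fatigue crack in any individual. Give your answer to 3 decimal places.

p₁ = P(outcome | exposed) = 123/1779 = 0.06914
p₀ = P(outcome | unexposed) = 73/1610 = 0.045342
Under exogeneity and monotonicity, PN = (p₁ − p₀) / p₁.
PN = (0.06914 − 0.045342) / 0.06914 = 0.023798 / 0.06914 ≈ 0.3442

PN ≈ 0.344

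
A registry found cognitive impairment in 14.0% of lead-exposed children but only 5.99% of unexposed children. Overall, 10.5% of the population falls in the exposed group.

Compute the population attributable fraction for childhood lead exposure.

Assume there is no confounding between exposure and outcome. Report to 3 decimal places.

PAF ≈ 0.123

p₁ = 0.14, p₀ = 0.0599.
Overall risk P(Y=1) = π·p₁ + (1−π)·p₀ = 0.105×0.14 + 0.895×0.0599 = 0.068311.
Under exogeneity, PAF = [P(Y=1) − p₀] / P(Y=1).
PAF = (0.068311 − 0.0599) / 0.068311 ≈ 0.1231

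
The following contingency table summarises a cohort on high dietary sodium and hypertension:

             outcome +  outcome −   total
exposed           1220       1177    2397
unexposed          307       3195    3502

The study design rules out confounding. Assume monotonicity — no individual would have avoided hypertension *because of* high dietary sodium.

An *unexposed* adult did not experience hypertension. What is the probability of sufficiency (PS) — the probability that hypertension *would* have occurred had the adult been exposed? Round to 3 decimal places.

p₁ = P(outcome | exposed) = 1220/2397 = 0.50897
p₀ = P(outcome | unexposed) = 307/3502 = 0.087664
Under exogeneity and monotonicity, PS = (p₁ − p₀) / (1 − p₀).
PS = (0.50897 − 0.087664) / (1 − 0.087664) = 0.42131 / 0.91234 ≈ 0.4618

PS ≈ 0.462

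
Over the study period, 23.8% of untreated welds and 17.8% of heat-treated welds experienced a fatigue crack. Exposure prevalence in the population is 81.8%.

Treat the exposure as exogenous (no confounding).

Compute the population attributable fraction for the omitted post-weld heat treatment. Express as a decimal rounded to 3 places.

PAF ≈ 0.216

p₁ = 0.238, p₀ = 0.178.
Overall risk P(Y=1) = π·p₁ + (1−π)·p₀ = 0.818×0.238 + 0.182×0.178 = 0.22708.
Under exogeneity, PAF = [P(Y=1) − p₀] / P(Y=1).
PAF = (0.22708 − 0.178) / 0.22708 ≈ 0.2161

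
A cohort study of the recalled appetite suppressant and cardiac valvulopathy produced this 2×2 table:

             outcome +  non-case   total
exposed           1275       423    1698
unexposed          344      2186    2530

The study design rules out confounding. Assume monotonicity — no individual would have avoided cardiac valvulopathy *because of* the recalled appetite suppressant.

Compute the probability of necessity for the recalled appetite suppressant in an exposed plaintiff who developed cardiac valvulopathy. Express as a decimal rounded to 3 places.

p₁ = P(outcome | exposed) = 1275/1698 = 0.75088
p₀ = P(outcome | unexposed) = 344/2530 = 0.13597
Under exogeneity and monotonicity, PN = (p₁ − p₀) / p₁.
PN = (0.75088 − 0.13597) / 0.75088 = 0.61492 / 0.75088 ≈ 0.8189

PN ≈ 0.819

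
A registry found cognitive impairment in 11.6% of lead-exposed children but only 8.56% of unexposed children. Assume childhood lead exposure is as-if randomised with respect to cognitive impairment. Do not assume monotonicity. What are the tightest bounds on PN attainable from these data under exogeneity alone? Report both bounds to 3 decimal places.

p₁ = 0.116, p₀ = 0.0856.
Under exogeneity alone the bounds on PN are max{0,(p₁−p₀)/p₁} ≤ PN ≤ min{1,(1−p₀)/p₁}.
  lower = (p₁ − p₀)/p₁ = 0.0304 / 0.116 ≈ 0.2621
  upper = min{1, (1 − p₀)/p₁} = 0.9144 / 0.116 ≈ 7.8828 → capped at 1

0.262 ≤ PN ≤ 1.000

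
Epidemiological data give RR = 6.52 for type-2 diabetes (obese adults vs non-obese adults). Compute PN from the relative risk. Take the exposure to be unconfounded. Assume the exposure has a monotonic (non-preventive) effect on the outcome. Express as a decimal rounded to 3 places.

PN ≈ 0.847

Under exogeneity and monotonicity, PN = (RR − 1) / RR = 1 − 1/RR.
PN = (6.52 − 1) / 6.52 = 5.52 / 6.52 ≈ 0.8466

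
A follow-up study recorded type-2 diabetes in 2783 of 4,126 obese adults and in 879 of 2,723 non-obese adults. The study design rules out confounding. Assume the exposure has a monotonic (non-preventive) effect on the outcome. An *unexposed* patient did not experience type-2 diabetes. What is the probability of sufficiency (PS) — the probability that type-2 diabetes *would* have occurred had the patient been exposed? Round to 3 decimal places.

p₁ = P(outcome | exposed) = 2783/4126 = 0.6745
p₀ = P(outcome | unexposed) = 879/2723 = 0.32281
Under exogeneity and monotonicity, PS = (p₁ − p₀) / (1 − p₀).
PS = (0.6745 − 0.32281) / (1 − 0.32281) = 0.3517 / 0.67719 ≈ 0.5193

PS ≈ 0.519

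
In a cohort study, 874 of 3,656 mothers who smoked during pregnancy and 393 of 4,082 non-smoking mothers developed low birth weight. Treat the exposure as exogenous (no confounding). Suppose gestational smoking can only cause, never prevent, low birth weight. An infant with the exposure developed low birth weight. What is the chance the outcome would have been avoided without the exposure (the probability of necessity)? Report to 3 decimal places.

p₁ = P(outcome | exposed) = 874/3656 = 0.23906
p₀ = P(outcome | unexposed) = 393/4082 = 0.096276
Under exogeneity and monotonicity, PN = (p₁ − p₀) / p₁.
PN = (0.23906 − 0.096276) / 0.23906 = 0.14278 / 0.23906 ≈ 0.5973

PN ≈ 0.597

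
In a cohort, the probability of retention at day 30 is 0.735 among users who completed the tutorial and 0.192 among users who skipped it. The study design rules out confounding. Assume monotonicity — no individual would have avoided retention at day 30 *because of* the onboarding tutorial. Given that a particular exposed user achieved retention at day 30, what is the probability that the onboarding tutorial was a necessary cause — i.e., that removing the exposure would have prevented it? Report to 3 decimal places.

PN ≈ 0.739

Let p₁ = 0.735, p₀ = 0.192.
Under exogeneity and monotonicity, PN = (p₁ − p₀) / p₁.
PN = (0.735 − 0.192) / 0.735 = 0.543 / 0.735 ≈ 0.7388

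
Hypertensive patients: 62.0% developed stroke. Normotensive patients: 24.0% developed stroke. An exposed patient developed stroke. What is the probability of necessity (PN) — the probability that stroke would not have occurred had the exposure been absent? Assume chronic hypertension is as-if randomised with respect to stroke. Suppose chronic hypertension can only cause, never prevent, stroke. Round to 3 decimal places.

p₁ = 0.62, p₀ = 0.24.
Under exogeneity and monotonicity, PN = (p₁ − p₀) / p₁.
PN = (0.62 − 0.24) / 0.62 = 0.38 / 0.62 ≈ 0.6129

PN ≈ 0.613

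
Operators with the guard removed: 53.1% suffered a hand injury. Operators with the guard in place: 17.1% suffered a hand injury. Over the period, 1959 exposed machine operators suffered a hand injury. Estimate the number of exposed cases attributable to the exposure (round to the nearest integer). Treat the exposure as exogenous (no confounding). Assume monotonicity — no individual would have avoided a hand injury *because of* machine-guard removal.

p₁ = 0.531, p₀ = 0.171.
PN = (p₁ − p₀)/p₁ = (0.531 − 0.171) / 0.531 ≈ 0.67797.
Attributable cases ≈ PN × (exposed cases) = 0.67797 × 1959 ≈ 1328.14.

about 1328 cases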